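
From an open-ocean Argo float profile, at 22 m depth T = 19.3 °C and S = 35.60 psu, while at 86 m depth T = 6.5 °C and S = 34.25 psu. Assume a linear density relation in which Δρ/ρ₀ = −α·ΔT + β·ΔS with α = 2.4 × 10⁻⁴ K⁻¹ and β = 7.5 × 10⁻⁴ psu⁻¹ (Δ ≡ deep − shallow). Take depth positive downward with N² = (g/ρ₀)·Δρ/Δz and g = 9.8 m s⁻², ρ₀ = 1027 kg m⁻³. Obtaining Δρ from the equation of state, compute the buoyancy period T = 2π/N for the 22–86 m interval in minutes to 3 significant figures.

5.90 min

ΔT = -12.8 K, ΔS = -1.35 psu (deep − shallow).
Δρ/ρ₀ = −αΔT + βΔS = 3.072 × 10⁻³ − 1.0125 × 10⁻³ = 2.0595 × 10⁻³, so Δρ ≈ 2.115 kg m⁻³.
N² = (g/ρ₀)·Δρ/Δz = g·(Δρ/ρ₀)/Δz = 9.8 × 2.0595 × 10⁻³ / 64 = 3.1536 × 10⁻⁴ s⁻².
N = √(3.1536 × 10⁻⁴) = 0.017758 rad s⁻¹ → T = 2π/N = 353.82 s = 5.8970 min ≈ 5.90 min.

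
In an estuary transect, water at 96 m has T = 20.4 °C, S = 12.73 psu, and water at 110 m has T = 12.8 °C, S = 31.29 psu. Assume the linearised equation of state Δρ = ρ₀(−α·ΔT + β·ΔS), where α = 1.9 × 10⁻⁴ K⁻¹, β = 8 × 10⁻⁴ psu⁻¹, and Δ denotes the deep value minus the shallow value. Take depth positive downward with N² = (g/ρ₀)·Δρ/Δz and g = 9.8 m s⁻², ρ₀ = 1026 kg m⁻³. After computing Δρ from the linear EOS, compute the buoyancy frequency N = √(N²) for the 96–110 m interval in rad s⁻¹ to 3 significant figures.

0.107 rad s⁻¹

ΔT = -7.6 K, ΔS = +18.56 psu (deep − shallow).
Δρ/ρ₀ = −αΔT + βΔS = 1.444 × 10⁻³ + 0.014848 = 0.016292, so Δρ ≈ 16.72 kg m⁻³.
N² = (g/ρ₀)·Δρ/Δz = g·(Δρ/ρ₀)/Δz = 9.8 × 0.016292 / 14 = 0.011404 s⁻².
N = √(0.011404) = 0.10679 rad s⁻¹ ≈ 0.107 rad s⁻¹.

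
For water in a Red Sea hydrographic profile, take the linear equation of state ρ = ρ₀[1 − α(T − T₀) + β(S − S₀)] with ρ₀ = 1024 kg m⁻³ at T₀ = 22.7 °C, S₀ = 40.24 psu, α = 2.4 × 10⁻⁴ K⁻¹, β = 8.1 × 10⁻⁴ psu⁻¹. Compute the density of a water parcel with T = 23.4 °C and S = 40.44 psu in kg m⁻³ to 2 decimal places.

T − T₀ = +0.7 K, S − S₀ = +0.20 psu.
Bracket = 1 − α·(+0.7) + β·(+0.20) = 1 + (-6.00 × 10⁻⁶) = 0.9999940.
ρ = 1024 × 0.9999940 = 1023.99 kg m⁻³.

1023.99 kg m⁻³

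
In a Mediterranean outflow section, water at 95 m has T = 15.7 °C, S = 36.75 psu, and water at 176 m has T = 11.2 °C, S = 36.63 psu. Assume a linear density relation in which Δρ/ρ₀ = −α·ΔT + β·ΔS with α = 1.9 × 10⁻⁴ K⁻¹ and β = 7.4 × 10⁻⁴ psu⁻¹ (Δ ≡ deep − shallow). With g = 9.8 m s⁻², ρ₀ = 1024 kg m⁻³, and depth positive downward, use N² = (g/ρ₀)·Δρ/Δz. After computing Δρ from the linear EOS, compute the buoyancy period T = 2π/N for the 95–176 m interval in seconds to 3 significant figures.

653 s

ΔT = -4.5 K, ΔS = -0.12 psu (deep − shallow).
Δρ/ρ₀ = −αΔT + βΔS = 8.55 × 10⁻⁴ − 8.88 × 10⁻⁵ = 7.662 × 10⁻⁴, so Δρ ≈ 0.7846 kg m⁻³.
N² = (g/ρ₀)·Δρ/Δz = g·(Δρ/ρ₀)/Δz = 9.8 × 7.662 × 10⁻⁴ / 81 = 9.2701 × 10⁻⁵ s⁻².
N = √(9.2701 × 10⁻⁵) = 9.6281 × 10⁻³ rad s⁻¹ → T = 2π/N = 652.59 s ≈ 653 s.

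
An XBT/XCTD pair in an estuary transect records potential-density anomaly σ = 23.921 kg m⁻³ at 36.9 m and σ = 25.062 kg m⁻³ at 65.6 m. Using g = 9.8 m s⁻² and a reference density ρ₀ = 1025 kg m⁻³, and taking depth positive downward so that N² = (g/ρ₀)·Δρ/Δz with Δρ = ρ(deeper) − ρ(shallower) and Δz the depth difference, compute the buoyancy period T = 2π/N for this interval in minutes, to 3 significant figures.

Δρ = 1025.062 − 1023.921 = 1.141 kg m⁻³ over Δz = 65.6 − 36.9 = 28.7 m.
N² = (9.8/1025) × (1.141/28.7) = 3.8011 × 10⁻⁴ s⁻².
N = √(3.8011 × 10⁻⁴) = 0.019496 rad s⁻¹, so T = 2π/N = 322.28 s = 5.3713 min ≈ 5.37 min.

5.37 min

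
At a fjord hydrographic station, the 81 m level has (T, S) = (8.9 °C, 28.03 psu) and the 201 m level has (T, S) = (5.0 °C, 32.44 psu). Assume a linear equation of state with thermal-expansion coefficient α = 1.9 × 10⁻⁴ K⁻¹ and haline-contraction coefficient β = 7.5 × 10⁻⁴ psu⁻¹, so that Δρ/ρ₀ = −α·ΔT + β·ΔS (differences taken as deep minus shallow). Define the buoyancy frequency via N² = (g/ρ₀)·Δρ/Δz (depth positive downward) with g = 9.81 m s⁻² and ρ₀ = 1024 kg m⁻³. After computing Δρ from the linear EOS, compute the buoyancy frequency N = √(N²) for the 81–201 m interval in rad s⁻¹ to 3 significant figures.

ΔT = -3.9 K, ΔS = +4.41 psu (deep − shallow).
Δρ/ρ₀ = −αΔT + βΔS = 7.41 × 10⁻⁴ + 3.3075 × 10⁻³ = 4.0485 × 10⁻³, so Δρ ≈ 4.146 kg m⁻³.
N² = (g/ρ₀)·Δρ/Δz = g·(Δρ/ρ₀)/Δz = 9.81 × 4.0485 × 10⁻³ / 120 = 3.3096 × 10⁻⁴ s⁻².
N = √(3.3096 × 10⁻⁴) = 0.018192 rad s⁻¹ ≈ 0.0182 rad s⁻¹.

0.0182 rad s⁻¹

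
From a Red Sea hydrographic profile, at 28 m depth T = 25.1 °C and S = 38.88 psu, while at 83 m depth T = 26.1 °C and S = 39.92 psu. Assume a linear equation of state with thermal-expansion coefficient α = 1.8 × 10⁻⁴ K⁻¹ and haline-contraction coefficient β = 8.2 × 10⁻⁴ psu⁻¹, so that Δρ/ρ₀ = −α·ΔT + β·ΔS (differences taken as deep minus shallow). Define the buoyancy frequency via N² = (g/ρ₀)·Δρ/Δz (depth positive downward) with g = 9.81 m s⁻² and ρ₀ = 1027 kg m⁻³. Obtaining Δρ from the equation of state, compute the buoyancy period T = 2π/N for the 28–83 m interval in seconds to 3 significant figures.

574 s

ΔT = +1.0 K, ΔS = +1.04 psu (deep − shallow).
Δρ/ρ₀ = −αΔT + βΔS = -1.80 × 10⁻⁴ + 8.528 × 10⁻⁴ = 6.728 × 10⁻⁴, so Δρ ≈ 0.6910 kg m⁻³.
N² = (g/ρ₀)·Δρ/Δz = g·(Δρ/ρ₀)/Δz = 9.81 × 6.728 × 10⁻⁴ / 55 = 1.2000 × 10⁻⁴ s⁻².
N = √(1.2000 × 10⁻⁴) = 0.010954 rad s⁻¹ → T = 2π/N = 573.60 s ≈ 574 s.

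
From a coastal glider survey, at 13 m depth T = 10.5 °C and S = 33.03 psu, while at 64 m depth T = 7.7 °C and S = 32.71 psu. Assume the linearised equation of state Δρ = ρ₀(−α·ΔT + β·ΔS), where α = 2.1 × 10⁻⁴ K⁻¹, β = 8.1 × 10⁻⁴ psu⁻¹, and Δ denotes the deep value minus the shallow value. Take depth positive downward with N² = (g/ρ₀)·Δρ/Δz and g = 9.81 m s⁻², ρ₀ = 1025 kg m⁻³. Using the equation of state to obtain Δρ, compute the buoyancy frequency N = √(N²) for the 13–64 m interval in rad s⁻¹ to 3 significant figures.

7.95 × 10⁻³ rad s⁻¹

ΔT = -2.8 K, ΔS = -0.32 psu (deep − shallow).
Δρ/ρ₀ = −αΔT + βΔS = 5.88 × 10⁻⁴ − 2.592 × 10⁻⁴ = 3.288 × 10⁻⁴, so Δρ ≈ 0.3370 kg m⁻³.
N² = (g/ρ₀)·Δρ/Δz = g·(Δρ/ρ₀)/Δz = 9.81 × 3.288 × 10⁻⁴ / 51 = 6.3246 × 10⁻⁵ s⁻².
N = √(6.3246 × 10⁻⁵) = 7.9527 × 10⁻³ rad s⁻¹ ≈ 7.95 × 10⁻³ rad s⁻¹.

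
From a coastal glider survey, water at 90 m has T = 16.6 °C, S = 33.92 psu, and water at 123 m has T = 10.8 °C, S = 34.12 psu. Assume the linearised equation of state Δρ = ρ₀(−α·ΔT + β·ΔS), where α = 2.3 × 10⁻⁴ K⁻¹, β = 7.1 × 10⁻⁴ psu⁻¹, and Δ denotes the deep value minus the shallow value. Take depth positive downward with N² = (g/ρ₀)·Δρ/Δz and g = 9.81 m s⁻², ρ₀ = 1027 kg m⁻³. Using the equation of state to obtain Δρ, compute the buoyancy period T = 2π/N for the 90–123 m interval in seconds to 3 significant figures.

ΔT = -5.8 K, ΔS = +0.20 psu (deep − shallow).
Δρ/ρ₀ = −αΔT + βΔS = 1.334 × 10⁻³ + 1.42 × 10⁻⁴ = 1.476 × 10⁻³, so Δρ ≈ 1.516 kg m⁻³.
N² = (g/ρ₀)·Δρ/Δz = g·(Δρ/ρ₀)/Δz = 9.81 × 1.476 × 10⁻³ / 33 = 4.3877 × 10⁻⁴ s⁻².
N = √(4.3877 × 10⁻⁴) = 0.020947 rad s⁻¹ → T = 2π/N = 299.96 s ≈ 300 s.

300 s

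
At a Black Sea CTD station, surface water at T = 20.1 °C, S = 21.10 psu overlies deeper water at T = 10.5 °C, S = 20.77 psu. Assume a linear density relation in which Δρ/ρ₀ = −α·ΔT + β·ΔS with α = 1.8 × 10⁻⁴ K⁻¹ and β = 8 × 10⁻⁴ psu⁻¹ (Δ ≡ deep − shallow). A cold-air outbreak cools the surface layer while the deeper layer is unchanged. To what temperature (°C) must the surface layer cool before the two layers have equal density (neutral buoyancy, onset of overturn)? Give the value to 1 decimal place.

12.0 °C

Neutral buoyancy requires Δρ = 0, i.e. −α(T_deep − T_surf′) + β(S_deep − S_surf) = 0.
T_surf′ = T_deep − (β/α)·ΔS = 10.5 − (8 × 10⁻⁴/1.8 × 10⁻⁴)·(-0.33) = 11.967 °C.
Cooling required: 20.1 − (11.967) = 8.133 °C.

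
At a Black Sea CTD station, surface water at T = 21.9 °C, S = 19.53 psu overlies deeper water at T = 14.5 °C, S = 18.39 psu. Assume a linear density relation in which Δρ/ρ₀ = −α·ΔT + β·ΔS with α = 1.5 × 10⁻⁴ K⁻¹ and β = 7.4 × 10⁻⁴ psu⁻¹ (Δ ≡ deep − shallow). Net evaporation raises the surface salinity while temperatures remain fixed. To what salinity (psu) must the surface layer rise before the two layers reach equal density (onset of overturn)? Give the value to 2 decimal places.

Neutral buoyancy requires −α(T_deep − T_surf) + β(S_deep − S_surf′) = 0.
S_surf′ = S_deep − (α/β)·ΔT = 18.39 − (1.5 × 10⁻⁴/7.4 × 10⁻⁴)·(-7.4) = 19.8900 psu.
Increase required: 19.8900 − 19.53 = 0.3600 psu.

19.89 psu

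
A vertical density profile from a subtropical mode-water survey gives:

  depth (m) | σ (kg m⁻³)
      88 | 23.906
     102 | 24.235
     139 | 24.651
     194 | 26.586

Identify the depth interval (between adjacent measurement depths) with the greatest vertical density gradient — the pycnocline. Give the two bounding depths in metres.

Compute the density gradient over each adjacent pair:
  88–102 m: Δρ/Δz = 0.329/14 = 0.024 kg m⁻⁴
  102–139 m: Δρ/Δz = 0.416/37 = 0.011 kg m⁻⁴
  139–194 m: Δρ/Δz = 1.935/55 = 0.035 kg m⁻⁴
The largest gradient is in the 139–194 m interval — the pycnocline.

139–194 m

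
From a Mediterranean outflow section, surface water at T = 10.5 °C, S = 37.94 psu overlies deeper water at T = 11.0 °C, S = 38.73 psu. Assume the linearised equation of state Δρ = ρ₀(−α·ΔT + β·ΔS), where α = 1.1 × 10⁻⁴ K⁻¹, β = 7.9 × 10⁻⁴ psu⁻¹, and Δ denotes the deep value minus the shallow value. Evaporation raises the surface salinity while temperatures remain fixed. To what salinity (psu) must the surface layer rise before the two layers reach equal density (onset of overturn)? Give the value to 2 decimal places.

Neutral buoyancy requires −α(T_deep − T_surf) + β(S_deep − S_surf′) = 0.
S_surf′ = S_deep − (α/β)·ΔT = 38.73 − (1.1 × 10⁻⁴/7.9 × 10⁻⁴)·(+0.5) = 38.6604 psu.
Increase required: 38.6604 − 37.94 = 0.7204 psu.

38.66 psu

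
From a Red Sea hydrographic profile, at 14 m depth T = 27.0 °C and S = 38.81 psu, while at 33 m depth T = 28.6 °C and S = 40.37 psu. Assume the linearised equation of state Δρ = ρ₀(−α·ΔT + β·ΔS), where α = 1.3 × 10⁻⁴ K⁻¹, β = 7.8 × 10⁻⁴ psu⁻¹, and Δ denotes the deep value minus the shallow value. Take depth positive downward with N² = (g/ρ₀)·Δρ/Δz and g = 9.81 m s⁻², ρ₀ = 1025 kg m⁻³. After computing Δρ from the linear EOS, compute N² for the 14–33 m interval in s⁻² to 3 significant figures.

ΔT = +1.6 K, ΔS = +1.56 psu (deep − shallow).
Δρ/ρ₀ = −αΔT + βΔS = -2.08 × 10⁻⁴ + 1.2168 × 10⁻³ = 1.0088 × 10⁻³, so Δρ ≈ 1.034 kg m⁻³.
N² = (g/ρ₀)·Δρ/Δz = g·(Δρ/ρ₀)/Δz = 9.81 × 1.0088 × 10⁻³ / 19 = 5.2086 × 10⁻⁴ s⁻² ≈ 5.21 × 10⁻⁴ s⁻².

5.21 × 10⁻⁴ s⁻²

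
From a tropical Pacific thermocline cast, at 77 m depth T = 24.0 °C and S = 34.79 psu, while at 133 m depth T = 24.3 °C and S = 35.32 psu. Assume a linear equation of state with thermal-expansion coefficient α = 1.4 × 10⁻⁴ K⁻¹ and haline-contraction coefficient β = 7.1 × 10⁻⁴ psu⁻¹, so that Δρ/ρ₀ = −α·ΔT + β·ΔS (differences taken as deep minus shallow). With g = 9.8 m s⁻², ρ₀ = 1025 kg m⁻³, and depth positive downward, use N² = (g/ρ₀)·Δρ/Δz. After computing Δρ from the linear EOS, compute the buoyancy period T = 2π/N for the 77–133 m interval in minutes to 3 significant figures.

13.7 min

ΔT = +0.3 K, ΔS = +0.53 psu (deep − shallow).
Δρ/ρ₀ = −αΔT + βΔS = -4.20 × 10⁻⁵ + 3.763 × 10⁻⁴ = 3.343 × 10⁻⁴, so Δρ ≈ 0.3427 kg m⁻³.
N² = (g/ρ₀)·Δρ/Δz = g·(Δρ/ρ₀)/Δz = 9.8 × 3.343 × 10⁻⁴ / 56 = 5.8503 × 10⁻⁵ s⁻².
N = √(5.8503 × 10⁻⁵) = 7.6487 × 10⁻³ rad s⁻¹ → T = 2π/N = 821.47 s = 13.691 min ≈ 13.7 min.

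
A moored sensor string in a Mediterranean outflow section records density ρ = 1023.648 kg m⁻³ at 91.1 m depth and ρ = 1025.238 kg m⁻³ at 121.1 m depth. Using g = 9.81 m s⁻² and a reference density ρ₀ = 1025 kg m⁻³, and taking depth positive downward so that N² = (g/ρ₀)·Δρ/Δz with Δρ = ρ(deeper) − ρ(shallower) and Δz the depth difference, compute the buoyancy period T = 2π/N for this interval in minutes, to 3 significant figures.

Δρ = 1025.238 − 1023.648 = 1.590 kg m⁻³ over Δz = 121.1 − 91.1 = 30 m.
N² = (9.81/1025) × (1.590/30) = 5.0725 × 10⁻⁴ s⁻².
N = √(5.0725 × 10⁻⁴) = 0.022522 rad s⁻¹, so T = 2π/N = 278.98 s = 4.6497 min ≈ 4.65 min.

4.65 min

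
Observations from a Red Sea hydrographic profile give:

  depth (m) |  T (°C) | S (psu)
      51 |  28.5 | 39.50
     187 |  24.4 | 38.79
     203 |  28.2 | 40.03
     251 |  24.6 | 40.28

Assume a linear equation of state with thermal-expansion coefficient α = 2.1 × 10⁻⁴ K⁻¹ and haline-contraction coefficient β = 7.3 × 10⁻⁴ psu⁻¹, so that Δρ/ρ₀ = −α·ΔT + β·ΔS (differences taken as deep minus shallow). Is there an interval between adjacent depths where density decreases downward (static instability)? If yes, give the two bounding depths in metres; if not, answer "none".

Evaluate Δρ/ρ₀ = −αΔT + βΔS across each adjacent pair:
  51–187 m: −αΔT+βΔS = −(2.1 × 10⁻⁴)(-4.1)+(7.3 × 10⁻⁴)(-0.71) = 3.4 × 10⁻⁴ → stable
  187–203 m: −αΔT+βΔS = −(2.1 × 10⁻⁴)(+3.8)+(7.3 × 10⁻⁴)(+1.24) = 1.1 × 10⁻⁴ → stable
  203–251 m: −αΔT+βΔS = −(2.1 × 10⁻⁴)(-3.6)+(7.3 × 10⁻⁴)(+0.25) = 9.4 × 10⁻⁴ → stable
Every interval has Δρ > 0: the column is stably stratified throughout.

none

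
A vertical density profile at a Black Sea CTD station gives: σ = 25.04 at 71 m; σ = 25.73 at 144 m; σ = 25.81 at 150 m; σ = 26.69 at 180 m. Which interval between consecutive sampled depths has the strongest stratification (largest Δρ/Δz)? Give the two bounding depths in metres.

150–180 m

Compute the density gradient over each adjacent pair:
  71–144 m: Δρ/Δz = 0.69/73 = 9.5 × 10⁻³ kg m⁻⁴
  144–150 m: Δρ/Δz = 0.08/6 = 0.013 kg m⁻⁴
  150–180 m: Δρ/Δz = 0.88/30 = 0.029 kg m⁻⁴
The largest gradient is in the 150–180 m interval — the pycnocline.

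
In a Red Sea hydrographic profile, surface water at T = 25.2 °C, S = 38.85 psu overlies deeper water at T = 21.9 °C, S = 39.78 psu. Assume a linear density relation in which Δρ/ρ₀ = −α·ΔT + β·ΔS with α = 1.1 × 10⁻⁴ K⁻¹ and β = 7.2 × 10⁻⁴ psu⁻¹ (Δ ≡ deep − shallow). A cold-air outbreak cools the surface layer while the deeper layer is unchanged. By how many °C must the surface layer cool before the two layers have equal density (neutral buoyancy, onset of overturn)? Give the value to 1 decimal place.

Neutral buoyancy requires Δρ = 0, i.e. −α(T_deep − T_surf′) + β(S_deep − S_surf) = 0.
T_surf′ = T_deep − (β/α)·ΔS = 21.9 − (7.2 × 10⁻⁴/1.1 × 10⁻⁴)·(+0.93) = 15.813 °C.
Cooling required: 25.2 − (15.813) = 9.387 °C.

9.4 °C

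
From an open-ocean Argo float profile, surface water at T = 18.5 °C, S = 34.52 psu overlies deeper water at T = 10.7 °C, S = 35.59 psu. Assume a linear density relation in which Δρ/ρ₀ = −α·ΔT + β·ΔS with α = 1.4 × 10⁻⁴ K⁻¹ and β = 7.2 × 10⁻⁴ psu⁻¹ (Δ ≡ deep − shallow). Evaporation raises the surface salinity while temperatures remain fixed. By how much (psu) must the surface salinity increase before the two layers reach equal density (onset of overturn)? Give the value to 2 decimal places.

Neutral buoyancy requires −α(T_deep − T_surf) + β(S_deep − S_surf′) = 0.
S_surf′ = S_deep − (α/β)·ΔT = 35.59 − (1.4 × 10⁻⁴/7.2 × 10⁻⁴)·(-7.8) = 37.1067 psu.
Increase required: 37.1067 − 34.52 = 2.5867 psu.

2.59 psu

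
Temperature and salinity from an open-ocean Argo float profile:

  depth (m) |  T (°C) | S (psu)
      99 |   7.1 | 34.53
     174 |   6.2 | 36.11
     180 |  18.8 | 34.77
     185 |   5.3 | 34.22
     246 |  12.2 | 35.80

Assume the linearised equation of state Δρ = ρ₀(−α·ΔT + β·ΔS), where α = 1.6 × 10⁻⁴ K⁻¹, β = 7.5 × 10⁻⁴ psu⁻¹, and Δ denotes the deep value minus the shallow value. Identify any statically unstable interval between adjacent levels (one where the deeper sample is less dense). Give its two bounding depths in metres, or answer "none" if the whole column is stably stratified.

Evaluate Δρ/ρ₀ = −αΔT + βΔS across each adjacent pair:
  99–174 m: −αΔT+βΔS = −(1.6 × 10⁻⁴)(-0.9)+(7.5 × 10⁻⁴)(+1.58) = 1.3 × 10⁻³ → stable
  174–180 m: −αΔT+βΔS = −(1.6 × 10⁻⁴)(+12.6)+(7.5 × 10⁻⁴)(-1.34) = -3.0 × 10⁻³ → UNSTABLE
  180–185 m: −αΔT+βΔS = −(1.6 × 10⁻⁴)(-13.5)+(7.5 × 10⁻⁴)(-0.55) = 1.7 × 10⁻³ → stable
  185–246 m: −αΔT+βΔS = −(1.6 × 10⁻⁴)(+6.9)+(7.5 × 10⁻⁴)(+1.58) = 8.1 × 10⁻⁵ → stable
The 174–180 m interval has Δρ < 0: lighter water underlies denser water.

174–180 m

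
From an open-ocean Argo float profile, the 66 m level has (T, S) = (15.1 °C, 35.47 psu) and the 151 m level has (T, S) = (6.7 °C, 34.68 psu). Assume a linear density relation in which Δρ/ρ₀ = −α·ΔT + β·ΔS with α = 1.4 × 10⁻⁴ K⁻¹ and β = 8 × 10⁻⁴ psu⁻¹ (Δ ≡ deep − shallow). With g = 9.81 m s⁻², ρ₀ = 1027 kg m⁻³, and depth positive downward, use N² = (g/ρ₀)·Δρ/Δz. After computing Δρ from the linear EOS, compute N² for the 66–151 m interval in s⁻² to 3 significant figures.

ΔT = -8.4 K, ΔS = -0.79 psu (deep − shallow).
Δρ/ρ₀ = −αΔT + βΔS = 1.176 × 10⁻³ − 6.32 × 10⁻⁴ = 5.44 × 10⁻⁴, so Δρ ≈ 0.5587 kg m⁻³.
N² = (g/ρ₀)·Δρ/Δz = g·(Δρ/ρ₀)/Δz = 9.81 × 5.44 × 10⁻⁴ / 85 = 6.2784 × 10⁻⁵ s⁻² ≈ 6.28 × 10⁻⁵ s⁻².

6.28 × 10⁻⁵ s⁻²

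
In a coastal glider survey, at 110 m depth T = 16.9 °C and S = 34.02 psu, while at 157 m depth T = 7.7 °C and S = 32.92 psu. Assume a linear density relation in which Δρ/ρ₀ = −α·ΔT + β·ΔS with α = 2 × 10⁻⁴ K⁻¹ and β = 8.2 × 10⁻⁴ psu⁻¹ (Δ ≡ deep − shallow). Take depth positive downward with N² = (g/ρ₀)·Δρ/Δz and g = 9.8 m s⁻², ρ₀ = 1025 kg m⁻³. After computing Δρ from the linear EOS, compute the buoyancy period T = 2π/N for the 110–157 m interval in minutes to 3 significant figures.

ΔT = -9.2 K, ΔS = -1.10 psu (deep − shallow).
Δρ/ρ₀ = −αΔT + βΔS = 1.84 × 10⁻³ − 9.02 × 10⁻⁴ = 9.38 × 10⁻⁴, so Δρ ≈ 0.9614 kg m⁻³.
N² = (g/ρ₀)·Δρ/Δz = g·(Δρ/ρ₀)/Δz = 9.8 × 9.38 × 10⁻⁴ / 47 = 1.9558 × 10⁻⁴ s⁻².
N = √(1.9558 × 10⁻⁴) = 0.013985 rad s⁻¹ → T = 2π/N = 449.28 s = 7.4880 min ≈ 7.49 min.

7.49 min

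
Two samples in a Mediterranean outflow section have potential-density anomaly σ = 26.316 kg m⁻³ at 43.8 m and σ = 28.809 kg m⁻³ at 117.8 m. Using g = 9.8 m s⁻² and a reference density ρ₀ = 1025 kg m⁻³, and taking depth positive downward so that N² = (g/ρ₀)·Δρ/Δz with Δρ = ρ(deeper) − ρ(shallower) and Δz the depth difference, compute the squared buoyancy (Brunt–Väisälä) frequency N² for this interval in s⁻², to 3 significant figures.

3.22 × 10⁻⁴ s⁻²

Δρ = 1028.809 − 1026.316 = 2.493 kg m⁻³ over Δz = 117.8 − 43.8 = 74 m.
N² = (9.8/1025) × (2.493/74) = 3.2210 × 10⁻⁴ s⁻² ≈ 3.22 × 10⁻⁴ s⁻².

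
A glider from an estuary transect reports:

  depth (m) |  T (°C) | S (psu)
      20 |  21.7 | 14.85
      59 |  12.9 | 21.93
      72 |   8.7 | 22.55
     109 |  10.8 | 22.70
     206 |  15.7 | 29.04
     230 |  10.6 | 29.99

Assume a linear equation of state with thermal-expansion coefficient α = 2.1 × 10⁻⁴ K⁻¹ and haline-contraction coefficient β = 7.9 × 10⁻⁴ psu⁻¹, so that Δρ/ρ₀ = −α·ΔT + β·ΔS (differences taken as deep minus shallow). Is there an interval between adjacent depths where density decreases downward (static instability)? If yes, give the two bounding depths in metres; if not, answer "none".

Evaluate Δρ/ρ₀ = −αΔT + βΔS across each adjacent pair:
  20–59 m: −αΔT+βΔS = −(2.1 × 10⁻⁴)(-8.8)+(7.9 × 10⁻⁴)(+7.08) = 7.4 × 10⁻³ → stable
  59–72 m: −αΔT+βΔS = −(2.1 × 10⁻⁴)(-4.2)+(7.9 × 10⁻⁴)(+0.62) = 1.4 × 10⁻³ → stable
  72–109 m: −αΔT+βΔS = −(2.1 × 10⁻⁴)(+2.1)+(7.9 × 10⁻⁴)(+0.15) = -3.2 × 10⁻⁴ → UNSTABLE
  109–206 m: −αΔT+βΔS = −(2.1 × 10⁻⁴)(+4.9)+(7.9 × 10⁻⁴)(+6.34) = 4.0 × 10⁻³ → stable
  206–230 m: −αΔT+βΔS = −(2.1 × 10⁻⁴)(-5.1)+(7.9 × 10⁻⁴)(+0.95) = 1.8 × 10⁻³ → stable
The 72–109 m interval has Δρ < 0: lighter water underlies denser water.

72–109 m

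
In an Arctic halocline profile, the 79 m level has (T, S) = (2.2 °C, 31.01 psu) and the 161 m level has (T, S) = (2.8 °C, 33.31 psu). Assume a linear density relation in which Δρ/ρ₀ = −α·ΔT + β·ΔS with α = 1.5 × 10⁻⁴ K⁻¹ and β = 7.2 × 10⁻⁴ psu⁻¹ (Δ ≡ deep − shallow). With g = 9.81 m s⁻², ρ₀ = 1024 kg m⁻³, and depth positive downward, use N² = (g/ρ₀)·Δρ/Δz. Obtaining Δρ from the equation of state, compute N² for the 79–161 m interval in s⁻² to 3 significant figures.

ΔT = +0.6 K, ΔS = +2.30 psu (deep − shallow).
Δρ/ρ₀ = −αΔT + βΔS = -9.00 × 10⁻⁵ + 1.656 × 10⁻³ = 1.566 × 10⁻³, so Δρ ≈ 1.604 kg m⁻³.
N² = (g/ρ₀)·Δρ/Δz = g·(Δρ/ρ₀)/Δz = 9.81 × 1.566 × 10⁻³ / 82 = 1.8735 × 10⁻⁴ s⁻² ≈ 1.87 × 10⁻⁴ s⁻².

1.87 × 10⁻⁴ s⁻²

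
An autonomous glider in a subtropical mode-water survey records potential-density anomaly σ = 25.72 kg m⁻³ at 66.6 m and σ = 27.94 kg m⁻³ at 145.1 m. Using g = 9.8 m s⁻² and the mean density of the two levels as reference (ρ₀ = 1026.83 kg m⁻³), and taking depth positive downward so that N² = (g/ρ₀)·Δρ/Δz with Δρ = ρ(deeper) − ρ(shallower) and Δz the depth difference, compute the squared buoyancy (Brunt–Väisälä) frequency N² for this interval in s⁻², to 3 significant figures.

Δρ = 1027.94 − 1025.72 = 2.22 kg m⁻³ over Δz = 145.1 − 66.6 = 78.5 m.
N² = (9.8/1026.83) × (2.22/78.5) = 2.6990 × 10⁻⁴ s⁻² ≈ 2.70 × 10⁻⁴ s⁻².

2.70 × 10⁻⁴ s⁻²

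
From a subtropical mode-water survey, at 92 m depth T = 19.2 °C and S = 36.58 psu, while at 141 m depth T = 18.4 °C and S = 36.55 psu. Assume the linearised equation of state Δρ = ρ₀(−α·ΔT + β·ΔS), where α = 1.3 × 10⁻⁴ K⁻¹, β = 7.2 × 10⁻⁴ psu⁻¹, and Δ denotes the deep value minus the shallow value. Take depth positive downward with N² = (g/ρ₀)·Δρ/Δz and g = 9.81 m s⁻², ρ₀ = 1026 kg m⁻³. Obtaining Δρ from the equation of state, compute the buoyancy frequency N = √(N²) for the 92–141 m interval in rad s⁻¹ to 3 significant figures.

ΔT = -0.8 K, ΔS = -0.03 psu (deep − shallow).
Δρ/ρ₀ = −αΔT + βΔS = 1.04 × 10⁻⁴ − 2.16 × 10⁻⁵ = 8.24 × 10⁻⁵, so Δρ ≈ 0.08454 kg m⁻³.
N² = (g/ρ₀)·Δρ/Δz = g·(Δρ/ρ₀)/Δz = 9.81 × 8.24 × 10⁻⁵ / 49 = 1.6497 × 10⁻⁵ s⁻².
N = √(1.6497 × 10⁻⁵) = 4.0616 × 10⁻³ rad s⁻¹ ≈ 4.06 × 10⁻³ rad s⁻¹.

4.06 × 10⁻³ rad s⁻¹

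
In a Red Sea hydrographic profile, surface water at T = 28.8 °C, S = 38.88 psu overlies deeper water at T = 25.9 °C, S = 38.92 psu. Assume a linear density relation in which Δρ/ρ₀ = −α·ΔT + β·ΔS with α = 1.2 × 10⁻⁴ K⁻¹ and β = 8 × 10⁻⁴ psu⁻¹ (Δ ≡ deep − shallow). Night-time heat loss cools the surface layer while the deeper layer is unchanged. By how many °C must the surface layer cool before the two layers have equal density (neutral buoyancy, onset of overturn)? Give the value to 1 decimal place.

3.2 °C

Neutral buoyancy requires Δρ = 0, i.e. −α(T_deep − T_surf′) + β(S_deep − S_surf) = 0.
T_surf′ = T_deep − (β/α)·ΔS = 25.9 − (8 × 10⁻⁴/1.2 × 10⁻⁴)·(+0.04) = 25.633 °C.
Cooling required: 28.8 − (25.633) = 3.167 °C.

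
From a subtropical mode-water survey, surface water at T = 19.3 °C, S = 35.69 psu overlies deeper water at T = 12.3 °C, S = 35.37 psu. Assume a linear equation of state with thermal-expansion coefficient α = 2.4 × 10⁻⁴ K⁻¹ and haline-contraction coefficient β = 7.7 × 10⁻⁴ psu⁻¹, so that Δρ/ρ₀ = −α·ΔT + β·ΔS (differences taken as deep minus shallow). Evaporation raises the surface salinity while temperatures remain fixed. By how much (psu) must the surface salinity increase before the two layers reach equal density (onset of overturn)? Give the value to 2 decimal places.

1.86 psu

Neutral buoyancy requires −α(T_deep − T_surf) + β(S_deep − S_surf′) = 0.
S_surf′ = S_deep − (α/β)·ΔT = 35.37 − (2.4 × 10⁻⁴/7.7 × 10⁻⁴)·(-7.0) = 37.5518 psu.
Increase required: 37.5518 − 35.69 = 1.8618 psu.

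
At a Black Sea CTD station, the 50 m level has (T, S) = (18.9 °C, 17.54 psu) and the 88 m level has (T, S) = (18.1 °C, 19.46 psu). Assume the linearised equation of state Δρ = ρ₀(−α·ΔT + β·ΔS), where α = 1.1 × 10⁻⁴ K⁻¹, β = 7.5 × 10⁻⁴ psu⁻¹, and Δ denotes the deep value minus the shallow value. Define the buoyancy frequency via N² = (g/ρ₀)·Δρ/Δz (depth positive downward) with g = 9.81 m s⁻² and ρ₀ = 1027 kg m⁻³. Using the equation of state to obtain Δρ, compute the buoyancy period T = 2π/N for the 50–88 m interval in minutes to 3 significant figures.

ΔT = -0.8 K, ΔS = +1.92 psu (deep − shallow).
Δρ/ρ₀ = −αΔT + βΔS = 8.80 × 10⁻⁵ + 1.44 × 10⁻³ = 1.528 × 10⁻³, so Δρ ≈ 1.569 kg m⁻³.
N² = (g/ρ₀)·Δρ/Δz = g·(Δρ/ρ₀)/Δz = 9.81 × 1.528 × 10⁻³ / 38 = 3.9447 × 10⁻⁴ s⁻².
N = √(3.9447 × 10⁻⁴) = 0.019861 rad s⁻¹ → T = 2π/N = 316.36 s = 5.2727 min ≈ 5.27 min.

5.27 min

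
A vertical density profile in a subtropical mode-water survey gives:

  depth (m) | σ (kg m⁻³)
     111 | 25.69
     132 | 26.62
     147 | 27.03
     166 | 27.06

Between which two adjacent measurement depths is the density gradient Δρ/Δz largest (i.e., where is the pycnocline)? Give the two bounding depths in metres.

Compute the density gradient over each adjacent pair:
  111–132 m: Δρ/Δz = 0.93/21 = 0.044 kg m⁻⁴
  132–147 m: Δρ/Δz = 0.41/15 = 0.027 kg m⁻⁴
  147–166 m: Δρ/Δz = 0.03/19 = 1.6 × 10⁻³ kg m⁻⁴
The largest gradient is in the 111–132 m interval — the pycnocline.

111–132 m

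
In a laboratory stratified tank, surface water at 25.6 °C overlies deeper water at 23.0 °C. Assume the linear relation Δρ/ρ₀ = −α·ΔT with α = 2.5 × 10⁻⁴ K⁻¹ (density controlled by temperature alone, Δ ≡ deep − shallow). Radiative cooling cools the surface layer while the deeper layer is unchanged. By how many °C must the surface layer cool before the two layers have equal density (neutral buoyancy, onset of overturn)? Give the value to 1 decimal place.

2.6 °C

With temperature the only control, equal density requires T_surf′ = T_deep.
T_surf′ = 23.0 °C.
Cooling required: 25.6 − 23.0 = 2.6 °C.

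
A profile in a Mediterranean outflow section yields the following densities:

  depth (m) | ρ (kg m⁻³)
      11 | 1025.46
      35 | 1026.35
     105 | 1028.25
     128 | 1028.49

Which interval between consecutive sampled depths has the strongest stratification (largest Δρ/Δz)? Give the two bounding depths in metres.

11–35 m

Compute the density gradient over each adjacent pair:
  11–35 m: Δρ/Δz = 0.89/24 = 0.037 kg m⁻⁴
  35–105 m: Δρ/Δz = 1.90/70 = 0.027 kg m⁻⁴
  105–128 m: Δρ/Δz = 0.24/23 = 0.010 kg m⁻⁴
The largest gradient is in the 11–35 m interval — the pycnocline.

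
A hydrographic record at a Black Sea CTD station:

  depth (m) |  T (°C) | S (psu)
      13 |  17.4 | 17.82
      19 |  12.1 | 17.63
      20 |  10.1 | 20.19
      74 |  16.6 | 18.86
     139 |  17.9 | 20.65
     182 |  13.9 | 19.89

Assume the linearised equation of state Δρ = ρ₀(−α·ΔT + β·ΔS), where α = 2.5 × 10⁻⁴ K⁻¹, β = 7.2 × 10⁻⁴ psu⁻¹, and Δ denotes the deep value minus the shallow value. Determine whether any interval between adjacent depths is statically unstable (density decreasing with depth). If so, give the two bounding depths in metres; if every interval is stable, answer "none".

Evaluate Δρ/ρ₀ = −αΔT + βΔS across each adjacent pair:
  13–19 m: −αΔT+βΔS = −(2.5 × 10⁻⁴)(-5.3)+(7.2 × 10⁻⁴)(-0.19) = 1.2 × 10⁻³ → stable
  19–20 m: −αΔT+βΔS = −(2.5 × 10⁻⁴)(-2.0)+(7.2 × 10⁻⁴)(+2.56) = 2.3 × 10⁻³ → stable
  20–74 m: −αΔT+βΔS = −(2.5 × 10⁻⁴)(+6.5)+(7.2 × 10⁻⁴)(-1.33) = -2.6 × 10⁻³ → UNSTABLE
  74–139 m: −αΔT+βΔS = −(2.5 × 10⁻⁴)(+1.3)+(7.2 × 10⁻⁴)(+1.79) = 9.6 × 10⁻⁴ → stable
  139–182 m: −αΔT+βΔS = −(2.5 × 10⁻⁴)(-4.0)+(7.2 × 10⁻⁴)(-0.76) = 4.5 × 10⁻⁴ → stable
The 20–74 m interval has Δρ < 0: lighter water underlies denser water.

20–74 m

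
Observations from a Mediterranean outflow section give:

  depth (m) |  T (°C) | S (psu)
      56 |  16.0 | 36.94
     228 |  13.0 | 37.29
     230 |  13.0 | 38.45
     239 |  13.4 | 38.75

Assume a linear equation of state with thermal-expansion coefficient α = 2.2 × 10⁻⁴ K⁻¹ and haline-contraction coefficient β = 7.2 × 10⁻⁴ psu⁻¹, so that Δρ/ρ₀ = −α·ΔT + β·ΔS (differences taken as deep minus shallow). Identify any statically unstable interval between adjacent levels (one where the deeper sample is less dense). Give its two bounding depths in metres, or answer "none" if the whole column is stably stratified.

Evaluate Δρ/ρ₀ = −αΔT + βΔS across each adjacent pair:
  56–228 m: −αΔT+βΔS = −(2.2 × 10⁻⁴)(-3.0)+(7.2 × 10⁻⁴)(+0.35) = 9.1 × 10⁻⁴ → stable
  228–230 m: −αΔT+βΔS = −(2.2 × 10⁻⁴)(+0.0)+(7.2 × 10⁻⁴)(+1.16) = 8.4 × 10⁻⁴ → stable
  230–239 m: −αΔT+βΔS = −(2.2 × 10⁻⁴)(+0.4)+(7.2 × 10⁻⁴)(+0.30) = 1.3 × 10⁻⁴ → stable
Every interval has Δρ > 0: the column is stably stratified throughout.

none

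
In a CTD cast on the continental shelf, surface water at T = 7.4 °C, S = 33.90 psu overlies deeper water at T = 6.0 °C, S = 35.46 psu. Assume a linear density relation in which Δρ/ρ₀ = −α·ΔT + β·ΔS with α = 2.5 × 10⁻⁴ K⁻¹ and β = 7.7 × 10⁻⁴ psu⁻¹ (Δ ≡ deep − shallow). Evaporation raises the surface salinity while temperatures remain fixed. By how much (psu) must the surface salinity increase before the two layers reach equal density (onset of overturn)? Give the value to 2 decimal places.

Neutral buoyancy requires −α(T_deep − T_surf) + β(S_deep − S_surf′) = 0.
S_surf′ = S_deep − (α/β)·ΔT = 35.46 − (2.5 × 10⁻⁴/7.7 × 10⁻⁴)·(-1.4) = 35.9145 psu.
Increase required: 35.9145 − 33.90 = 2.0145 psu.

2.01 psu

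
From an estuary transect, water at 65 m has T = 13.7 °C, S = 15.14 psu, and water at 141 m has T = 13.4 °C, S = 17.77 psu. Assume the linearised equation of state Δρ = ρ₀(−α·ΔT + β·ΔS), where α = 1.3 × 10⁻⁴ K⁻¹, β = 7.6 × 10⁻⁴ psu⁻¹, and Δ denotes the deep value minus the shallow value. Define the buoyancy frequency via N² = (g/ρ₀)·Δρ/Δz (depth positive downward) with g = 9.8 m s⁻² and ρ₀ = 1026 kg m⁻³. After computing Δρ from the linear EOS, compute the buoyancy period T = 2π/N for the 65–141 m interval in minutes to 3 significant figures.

6.46 min

ΔT = -0.3 K, ΔS = +2.63 psu (deep − shallow).
Δρ/ρ₀ = −αΔT + βΔS = 3.90 × 10⁻⁵ + 1.9988 × 10⁻³ = 2.0378 × 10⁻³, so Δρ ≈ 2.091 kg m⁻³.
N² = (g/ρ₀)·Δρ/Δz = g·(Δρ/ρ₀)/Δz = 9.8 × 2.0378 × 10⁻³ / 76 = 2.6277 × 10⁻⁴ s⁻².
N = √(2.6277 × 10⁻⁴) = 0.016210 rad s⁻¹ → T = 2π/N = 387.61 s = 6.4602 min ≈ 6.46 min.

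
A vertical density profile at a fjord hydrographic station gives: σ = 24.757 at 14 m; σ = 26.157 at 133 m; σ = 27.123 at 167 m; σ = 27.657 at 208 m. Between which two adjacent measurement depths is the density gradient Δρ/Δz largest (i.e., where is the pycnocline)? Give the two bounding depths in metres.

133–167 m

Compute the density gradient over each adjacent pair:
  14–133 m: Δρ/Δz = 1.400/119 = 0.012 kg m⁻⁴
  133–167 m: Δρ/Δz = 0.966/34 = 0.028 kg m⁻⁴
  167–208 m: Δρ/Δz = 0.534/41 = 0.013 kg m⁻⁴
The largest gradient is in the 133–167 m interval — the pycnocline.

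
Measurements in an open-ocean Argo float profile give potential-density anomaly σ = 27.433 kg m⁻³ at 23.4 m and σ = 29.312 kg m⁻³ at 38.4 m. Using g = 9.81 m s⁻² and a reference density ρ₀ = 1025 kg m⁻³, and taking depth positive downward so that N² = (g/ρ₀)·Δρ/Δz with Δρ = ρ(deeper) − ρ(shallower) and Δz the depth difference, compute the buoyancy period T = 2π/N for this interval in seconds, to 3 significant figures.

Δρ = 1029.312 − 1027.433 = 1.879 kg m⁻³ over Δz = 38.4 − 23.4 = 15 m.
N² = (9.81/1025) × (1.879/15) = 1.1989 × 10⁻³ s⁻².
N = √(1.1989 × 10⁻³) = 0.034625 rad s⁻¹, so T = 2π/N = 181.46 s ≈ 181 s.

181 s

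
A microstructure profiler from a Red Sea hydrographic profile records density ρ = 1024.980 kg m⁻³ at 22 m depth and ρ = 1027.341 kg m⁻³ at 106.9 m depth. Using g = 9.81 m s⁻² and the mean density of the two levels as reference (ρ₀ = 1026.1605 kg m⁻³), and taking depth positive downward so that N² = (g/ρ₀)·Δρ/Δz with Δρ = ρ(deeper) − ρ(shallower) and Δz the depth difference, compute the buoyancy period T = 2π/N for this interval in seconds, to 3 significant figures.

Δρ = 1027.341 − 1024.980 = 2.361 kg m⁻³ over Δz = 106.9 − 22 = 84.9 m.
N² = (9.81/1026.1605) × (2.361/84.9) = 2.6585 × 10⁻⁴ s⁻².
N = √(2.6585 × 10⁻⁴) = 0.016305 rad s⁻¹, so T = 2π/N = 385.35 s ≈ 385 s.
Since Δρ > 0 the layer is stably stratified.

385 s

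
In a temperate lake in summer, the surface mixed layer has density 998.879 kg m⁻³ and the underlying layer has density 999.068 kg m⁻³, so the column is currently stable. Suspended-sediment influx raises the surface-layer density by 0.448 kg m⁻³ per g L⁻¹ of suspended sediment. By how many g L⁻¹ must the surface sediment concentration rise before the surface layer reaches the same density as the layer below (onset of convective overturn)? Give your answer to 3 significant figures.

0.422 g L⁻¹

Density deficit of the surface layer: 999.068 − 998.879 = 0.189 kg m⁻³.
Required change = 0.189 / 0.448 = 0.422 g L⁻¹.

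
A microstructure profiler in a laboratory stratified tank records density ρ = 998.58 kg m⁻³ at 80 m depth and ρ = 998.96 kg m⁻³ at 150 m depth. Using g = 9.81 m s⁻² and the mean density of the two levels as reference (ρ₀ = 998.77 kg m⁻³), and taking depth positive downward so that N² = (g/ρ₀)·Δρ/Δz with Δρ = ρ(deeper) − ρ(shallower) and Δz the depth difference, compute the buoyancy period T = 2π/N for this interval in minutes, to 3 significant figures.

14.3 min

Δρ = 998.96 − 998.58 = 0.38 kg m⁻³ over Δz = 150 − 80 = 70 m.
N² = (9.81/998.77) × (0.38/70) = 5.3320 × 10⁻⁵ s⁻².
N = √(5.3320 × 10⁻⁵) = 7.3021 × 10⁻³ rad s⁻¹, so T = 2π/N = 860.46 s = 14.341 min ≈ 14.3 min.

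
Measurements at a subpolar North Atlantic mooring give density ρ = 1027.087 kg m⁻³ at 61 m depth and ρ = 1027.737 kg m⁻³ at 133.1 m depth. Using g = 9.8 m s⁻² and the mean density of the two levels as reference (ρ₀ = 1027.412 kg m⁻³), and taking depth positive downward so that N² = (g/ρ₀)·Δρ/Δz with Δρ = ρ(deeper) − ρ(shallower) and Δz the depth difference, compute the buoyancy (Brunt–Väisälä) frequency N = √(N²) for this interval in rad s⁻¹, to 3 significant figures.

Δρ = 1027.737 − 1027.087 = 0.650 kg m⁻³ over Δz = 133.1 − 61 = 72.1 m.
N² = (9.8/1027.412) × (0.650/72.1) = 8.5992 × 10⁻⁵ s⁻².
N = √(8.5992 × 10⁻⁵) = 9.2732 × 10⁻³ rad s⁻¹ ≈ 9.27 × 10⁻³ rad s⁻¹.

9.27 × 10⁻³ rad s⁻¹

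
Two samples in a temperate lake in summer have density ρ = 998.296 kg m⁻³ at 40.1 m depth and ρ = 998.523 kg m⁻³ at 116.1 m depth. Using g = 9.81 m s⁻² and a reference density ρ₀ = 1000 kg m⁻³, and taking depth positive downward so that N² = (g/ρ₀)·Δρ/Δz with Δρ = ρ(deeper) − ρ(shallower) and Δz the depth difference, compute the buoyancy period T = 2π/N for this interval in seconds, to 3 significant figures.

Δρ = 998.523 − 998.296 = 0.227 kg m⁻³ over Δz = 116.1 − 40.1 = 76 m.
N² = (9.81/1000) × (0.227/76) = 2.9301 × 10⁻⁵ s⁻².
N = √(2.9301 × 10⁻⁵) = 5.4130 × 10⁻³ rad s⁻¹, so T = 2π/N = 1.1608 × 10³ s ≈ 1.16 × 10³ s.

1.16 × 10³ s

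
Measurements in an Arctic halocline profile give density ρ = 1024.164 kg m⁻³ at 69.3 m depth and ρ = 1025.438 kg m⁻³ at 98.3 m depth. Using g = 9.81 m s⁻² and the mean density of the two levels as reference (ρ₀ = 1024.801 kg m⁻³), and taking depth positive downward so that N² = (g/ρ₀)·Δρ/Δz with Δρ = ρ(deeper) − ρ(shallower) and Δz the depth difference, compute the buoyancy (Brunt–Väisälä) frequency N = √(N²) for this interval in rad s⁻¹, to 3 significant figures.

0.0205 rad s⁻¹

Δρ = 1025.438 − 1024.164 = 1.274 kg m⁻³ over Δz = 98.3 − 69.3 = 29 m.
N² = (9.81/1024.801) × (1.274/29) = 4.2053 × 10⁻⁴ s⁻².
N = √(4.2053 × 10⁻⁴) = 0.020507 rad s⁻¹ ≈ 0.0205 rad s⁻¹.
Since Δρ > 0 the layer is stably stratified.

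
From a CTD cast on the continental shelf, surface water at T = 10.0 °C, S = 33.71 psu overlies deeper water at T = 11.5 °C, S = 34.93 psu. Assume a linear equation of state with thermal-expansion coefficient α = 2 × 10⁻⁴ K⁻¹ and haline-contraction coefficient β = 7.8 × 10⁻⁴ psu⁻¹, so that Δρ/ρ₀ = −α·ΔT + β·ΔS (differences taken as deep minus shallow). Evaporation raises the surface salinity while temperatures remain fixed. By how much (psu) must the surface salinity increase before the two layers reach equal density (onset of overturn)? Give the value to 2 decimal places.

Neutral buoyancy requires −α(T_deep − T_surf) + β(S_deep − S_surf′) = 0.
S_surf′ = S_deep − (α/β)·ΔT = 34.93 − (2 × 10⁻⁴/7.8 × 10⁻⁴)·(+1.5) = 34.5454 psu.
Increase required: 34.5454 − 33.71 = 0.8354 psu.

0.84 psu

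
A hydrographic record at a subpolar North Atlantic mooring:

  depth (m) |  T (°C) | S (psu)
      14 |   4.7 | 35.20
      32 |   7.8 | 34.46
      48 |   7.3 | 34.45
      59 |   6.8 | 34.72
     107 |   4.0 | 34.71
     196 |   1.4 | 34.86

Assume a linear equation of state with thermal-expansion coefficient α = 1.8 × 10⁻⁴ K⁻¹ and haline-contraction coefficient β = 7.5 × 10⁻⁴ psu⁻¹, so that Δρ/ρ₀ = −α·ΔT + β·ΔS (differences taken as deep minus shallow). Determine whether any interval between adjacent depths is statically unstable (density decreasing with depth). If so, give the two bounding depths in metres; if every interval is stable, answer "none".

14–32 m

Evaluate Δρ/ρ₀ = −αΔT + βΔS across each adjacent pair:
  14–32 m: −αΔT+βΔS = −(1.8 × 10⁻⁴)(+3.1)+(7.5 × 10⁻⁴)(-0.74) = -1.1 × 10⁻³ → UNSTABLE
  32–48 m: −αΔT+βΔS = −(1.8 × 10⁻⁴)(-0.5)+(7.5 × 10⁻⁴)(-0.01) = 8.2 × 10⁻⁵ → stable
  48–59 m: −αΔT+βΔS = −(1.8 × 10⁻⁴)(-0.5)+(7.5 × 10⁻⁴)(+0.27) = 2.9 × 10⁻⁴ → stable
  59–107 m: −αΔT+βΔS = −(1.8 × 10⁻⁴)(-2.8)+(7.5 × 10⁻⁴)(-0.01) = 5.0 × 10⁻⁴ → stable
  107–196 m: −αΔT+βΔS = −(1.8 × 10⁻⁴)(-2.6)+(7.5 × 10⁻⁴)(+0.15) = 5.8 × 10⁻⁴ → stable
The 14–32 m interval has Δρ < 0: lighter water underlies denser water.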